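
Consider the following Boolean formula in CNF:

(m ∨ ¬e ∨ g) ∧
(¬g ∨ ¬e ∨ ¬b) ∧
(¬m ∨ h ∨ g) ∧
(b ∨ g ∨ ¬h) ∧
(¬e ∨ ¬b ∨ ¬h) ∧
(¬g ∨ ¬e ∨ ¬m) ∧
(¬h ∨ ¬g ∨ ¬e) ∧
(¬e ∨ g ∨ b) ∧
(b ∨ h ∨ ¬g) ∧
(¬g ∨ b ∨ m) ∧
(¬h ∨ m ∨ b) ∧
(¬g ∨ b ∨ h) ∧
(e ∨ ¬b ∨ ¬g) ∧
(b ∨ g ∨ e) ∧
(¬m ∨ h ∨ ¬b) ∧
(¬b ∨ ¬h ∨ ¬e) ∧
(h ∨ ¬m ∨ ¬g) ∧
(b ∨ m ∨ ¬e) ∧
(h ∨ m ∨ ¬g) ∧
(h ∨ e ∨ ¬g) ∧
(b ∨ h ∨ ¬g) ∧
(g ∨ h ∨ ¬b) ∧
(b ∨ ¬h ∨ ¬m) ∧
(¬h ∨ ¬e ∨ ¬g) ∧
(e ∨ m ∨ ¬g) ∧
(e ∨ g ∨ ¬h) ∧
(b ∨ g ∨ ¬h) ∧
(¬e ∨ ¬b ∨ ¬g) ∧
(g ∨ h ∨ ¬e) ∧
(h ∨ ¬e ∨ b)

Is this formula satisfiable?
No

No, the formula is not satisfiable.

No assignment of truth values to the variables can make all 30 clauses true simultaneously.

The formula is UNSAT (unsatisfiable).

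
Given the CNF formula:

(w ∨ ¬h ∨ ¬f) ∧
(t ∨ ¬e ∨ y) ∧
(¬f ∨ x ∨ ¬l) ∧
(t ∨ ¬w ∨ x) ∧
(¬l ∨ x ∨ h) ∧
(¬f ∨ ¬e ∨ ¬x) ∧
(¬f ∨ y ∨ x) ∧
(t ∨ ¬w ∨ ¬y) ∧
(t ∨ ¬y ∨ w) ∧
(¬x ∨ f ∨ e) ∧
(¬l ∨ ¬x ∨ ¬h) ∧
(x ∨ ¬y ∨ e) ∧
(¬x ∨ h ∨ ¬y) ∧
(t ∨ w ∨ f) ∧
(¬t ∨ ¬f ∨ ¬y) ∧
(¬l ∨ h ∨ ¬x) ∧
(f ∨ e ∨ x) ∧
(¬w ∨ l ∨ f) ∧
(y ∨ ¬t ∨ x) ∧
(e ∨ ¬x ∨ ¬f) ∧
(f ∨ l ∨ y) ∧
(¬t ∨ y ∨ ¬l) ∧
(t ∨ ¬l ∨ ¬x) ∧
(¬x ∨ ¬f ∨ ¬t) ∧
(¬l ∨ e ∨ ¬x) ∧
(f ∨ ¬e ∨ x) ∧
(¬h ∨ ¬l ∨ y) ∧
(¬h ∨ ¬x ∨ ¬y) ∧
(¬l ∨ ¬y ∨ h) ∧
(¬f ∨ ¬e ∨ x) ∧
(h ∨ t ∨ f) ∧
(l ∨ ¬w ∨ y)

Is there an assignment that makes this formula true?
No

No, the formula is not satisfiable.

No assignment of truth values to the variables can make all 32 clauses true simultaneously.

The formula is UNSAT (unsatisfiable).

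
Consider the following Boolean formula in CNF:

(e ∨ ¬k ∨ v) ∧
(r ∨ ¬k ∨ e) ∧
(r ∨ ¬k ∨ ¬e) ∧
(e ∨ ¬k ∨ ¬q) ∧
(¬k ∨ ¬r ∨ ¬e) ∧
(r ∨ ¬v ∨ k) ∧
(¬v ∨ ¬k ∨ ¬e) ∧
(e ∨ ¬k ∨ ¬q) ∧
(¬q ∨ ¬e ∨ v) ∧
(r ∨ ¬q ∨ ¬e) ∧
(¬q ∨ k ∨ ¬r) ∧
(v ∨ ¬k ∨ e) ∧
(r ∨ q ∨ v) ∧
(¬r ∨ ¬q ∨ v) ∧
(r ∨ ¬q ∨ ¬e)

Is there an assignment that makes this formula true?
Yes

Yes, the formula is satisfiable.

One satisfying assignment is: e=False, v=False, k=False, q=False, r=True

Verification: With this assignment, all 15 clauses evaluate to true.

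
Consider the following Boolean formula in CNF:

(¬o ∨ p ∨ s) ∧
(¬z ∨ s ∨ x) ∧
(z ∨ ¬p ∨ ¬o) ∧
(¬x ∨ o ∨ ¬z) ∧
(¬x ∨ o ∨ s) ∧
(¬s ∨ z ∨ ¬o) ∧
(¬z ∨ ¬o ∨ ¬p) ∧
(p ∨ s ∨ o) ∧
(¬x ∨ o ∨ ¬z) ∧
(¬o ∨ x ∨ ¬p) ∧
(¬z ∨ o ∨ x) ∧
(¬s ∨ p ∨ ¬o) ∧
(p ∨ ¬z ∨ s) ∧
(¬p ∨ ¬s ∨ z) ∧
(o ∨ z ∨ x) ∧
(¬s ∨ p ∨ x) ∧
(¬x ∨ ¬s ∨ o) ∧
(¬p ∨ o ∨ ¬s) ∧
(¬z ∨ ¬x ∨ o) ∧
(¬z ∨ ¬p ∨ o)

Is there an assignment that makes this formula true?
No

No, the formula is not satisfiable.

No assignment of truth values to the variables can make all 20 clauses true simultaneously.

The formula is UNSAT (unsatisfiable).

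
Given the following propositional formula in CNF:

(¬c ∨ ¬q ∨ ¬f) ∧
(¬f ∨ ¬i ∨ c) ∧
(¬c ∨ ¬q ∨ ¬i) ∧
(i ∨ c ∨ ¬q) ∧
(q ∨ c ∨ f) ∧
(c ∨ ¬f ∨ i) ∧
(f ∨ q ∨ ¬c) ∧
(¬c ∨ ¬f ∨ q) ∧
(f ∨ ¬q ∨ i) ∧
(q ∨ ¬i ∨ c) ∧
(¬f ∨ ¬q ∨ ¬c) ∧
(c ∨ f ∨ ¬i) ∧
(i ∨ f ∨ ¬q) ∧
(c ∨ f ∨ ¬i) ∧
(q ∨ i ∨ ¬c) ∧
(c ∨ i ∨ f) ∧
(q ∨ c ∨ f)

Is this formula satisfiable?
No

No, the formula is not satisfiable.

No assignment of truth values to the variables can make all 17 clauses true simultaneously.

The formula is UNSAT (unsatisfiable).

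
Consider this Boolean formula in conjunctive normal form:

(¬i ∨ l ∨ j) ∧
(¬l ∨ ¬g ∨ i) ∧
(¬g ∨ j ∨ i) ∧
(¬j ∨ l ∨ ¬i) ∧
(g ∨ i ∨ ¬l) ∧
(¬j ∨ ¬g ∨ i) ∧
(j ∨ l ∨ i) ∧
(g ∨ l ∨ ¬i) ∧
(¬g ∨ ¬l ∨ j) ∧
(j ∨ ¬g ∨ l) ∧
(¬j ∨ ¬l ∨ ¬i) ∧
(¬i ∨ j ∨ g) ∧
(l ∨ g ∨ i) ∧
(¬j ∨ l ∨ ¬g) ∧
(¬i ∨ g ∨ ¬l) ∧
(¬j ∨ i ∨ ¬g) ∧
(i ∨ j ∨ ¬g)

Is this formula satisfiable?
No

No, the formula is not satisfiable.

No assignment of truth values to the variables can make all 17 clauses true simultaneously.

The formula is UNSAT (unsatisfiable).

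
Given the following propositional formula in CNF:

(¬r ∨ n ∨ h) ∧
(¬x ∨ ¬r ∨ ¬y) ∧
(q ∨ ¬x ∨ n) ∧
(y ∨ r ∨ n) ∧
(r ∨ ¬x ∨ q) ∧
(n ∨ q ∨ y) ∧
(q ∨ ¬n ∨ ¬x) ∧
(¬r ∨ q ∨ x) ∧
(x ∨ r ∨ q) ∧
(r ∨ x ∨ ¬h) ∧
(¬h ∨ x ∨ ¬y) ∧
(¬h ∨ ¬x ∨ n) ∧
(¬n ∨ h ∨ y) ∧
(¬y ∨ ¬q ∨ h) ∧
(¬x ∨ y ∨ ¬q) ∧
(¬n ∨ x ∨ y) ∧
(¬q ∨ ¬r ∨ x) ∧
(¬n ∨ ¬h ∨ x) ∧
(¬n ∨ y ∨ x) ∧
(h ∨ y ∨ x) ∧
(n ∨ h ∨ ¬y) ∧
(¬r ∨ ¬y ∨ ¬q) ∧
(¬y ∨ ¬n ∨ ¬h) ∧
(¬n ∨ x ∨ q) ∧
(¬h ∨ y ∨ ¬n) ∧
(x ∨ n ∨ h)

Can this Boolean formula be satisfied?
No

No, the formula is not satisfiable.

No assignment of truth values to the variables can make all 26 clauses true simultaneously.

The formula is UNSAT (unsatisfiable).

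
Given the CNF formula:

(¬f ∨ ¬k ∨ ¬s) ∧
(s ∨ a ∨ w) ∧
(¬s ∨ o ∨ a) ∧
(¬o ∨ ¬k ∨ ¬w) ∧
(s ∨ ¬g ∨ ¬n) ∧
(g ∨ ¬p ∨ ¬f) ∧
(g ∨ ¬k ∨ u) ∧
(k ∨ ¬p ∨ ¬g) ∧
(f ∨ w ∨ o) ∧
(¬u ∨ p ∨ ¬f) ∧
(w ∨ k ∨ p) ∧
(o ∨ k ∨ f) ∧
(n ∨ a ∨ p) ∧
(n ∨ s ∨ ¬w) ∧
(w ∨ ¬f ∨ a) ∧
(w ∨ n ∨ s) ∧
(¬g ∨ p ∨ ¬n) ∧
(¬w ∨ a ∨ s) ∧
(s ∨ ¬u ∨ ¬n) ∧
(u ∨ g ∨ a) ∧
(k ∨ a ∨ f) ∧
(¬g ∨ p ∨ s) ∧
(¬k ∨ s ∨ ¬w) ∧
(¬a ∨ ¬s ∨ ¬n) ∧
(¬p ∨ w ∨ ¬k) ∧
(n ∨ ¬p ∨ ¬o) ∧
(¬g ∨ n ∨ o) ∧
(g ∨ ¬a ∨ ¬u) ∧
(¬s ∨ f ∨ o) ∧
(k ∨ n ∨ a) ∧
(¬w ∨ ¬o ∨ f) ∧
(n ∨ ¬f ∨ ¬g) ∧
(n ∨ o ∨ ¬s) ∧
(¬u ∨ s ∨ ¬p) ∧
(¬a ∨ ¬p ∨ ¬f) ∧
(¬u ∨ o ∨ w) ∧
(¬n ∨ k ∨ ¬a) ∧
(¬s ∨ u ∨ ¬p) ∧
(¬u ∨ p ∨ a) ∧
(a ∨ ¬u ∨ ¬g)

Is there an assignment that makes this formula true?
Yes

Yes, the formula is satisfiable.

One satisfying assignment is: w=True, p=False, n=False, g=False, f=True, u=False, s=True, o=True, a=True, k=False

Verification: With this assignment, all 40 clauses evaluate to true.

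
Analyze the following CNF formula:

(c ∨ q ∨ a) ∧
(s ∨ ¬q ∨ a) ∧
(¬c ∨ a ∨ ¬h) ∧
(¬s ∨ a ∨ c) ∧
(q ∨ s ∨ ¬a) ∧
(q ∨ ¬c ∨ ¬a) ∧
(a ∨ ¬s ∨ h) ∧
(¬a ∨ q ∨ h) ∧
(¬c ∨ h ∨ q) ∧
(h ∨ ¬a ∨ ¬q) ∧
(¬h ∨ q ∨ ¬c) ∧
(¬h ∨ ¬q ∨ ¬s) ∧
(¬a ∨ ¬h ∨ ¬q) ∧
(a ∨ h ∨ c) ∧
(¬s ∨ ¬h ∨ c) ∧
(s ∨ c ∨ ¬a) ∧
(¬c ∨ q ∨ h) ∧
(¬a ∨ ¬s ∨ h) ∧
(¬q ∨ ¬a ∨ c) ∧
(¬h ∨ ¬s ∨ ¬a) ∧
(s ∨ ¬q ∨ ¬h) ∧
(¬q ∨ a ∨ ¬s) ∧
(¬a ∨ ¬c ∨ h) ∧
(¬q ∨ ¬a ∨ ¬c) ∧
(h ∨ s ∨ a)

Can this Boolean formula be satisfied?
No

No, the formula is not satisfiable.

No assignment of truth values to the variables can make all 25 clauses true simultaneously.

The formula is UNSAT (unsatisfiable).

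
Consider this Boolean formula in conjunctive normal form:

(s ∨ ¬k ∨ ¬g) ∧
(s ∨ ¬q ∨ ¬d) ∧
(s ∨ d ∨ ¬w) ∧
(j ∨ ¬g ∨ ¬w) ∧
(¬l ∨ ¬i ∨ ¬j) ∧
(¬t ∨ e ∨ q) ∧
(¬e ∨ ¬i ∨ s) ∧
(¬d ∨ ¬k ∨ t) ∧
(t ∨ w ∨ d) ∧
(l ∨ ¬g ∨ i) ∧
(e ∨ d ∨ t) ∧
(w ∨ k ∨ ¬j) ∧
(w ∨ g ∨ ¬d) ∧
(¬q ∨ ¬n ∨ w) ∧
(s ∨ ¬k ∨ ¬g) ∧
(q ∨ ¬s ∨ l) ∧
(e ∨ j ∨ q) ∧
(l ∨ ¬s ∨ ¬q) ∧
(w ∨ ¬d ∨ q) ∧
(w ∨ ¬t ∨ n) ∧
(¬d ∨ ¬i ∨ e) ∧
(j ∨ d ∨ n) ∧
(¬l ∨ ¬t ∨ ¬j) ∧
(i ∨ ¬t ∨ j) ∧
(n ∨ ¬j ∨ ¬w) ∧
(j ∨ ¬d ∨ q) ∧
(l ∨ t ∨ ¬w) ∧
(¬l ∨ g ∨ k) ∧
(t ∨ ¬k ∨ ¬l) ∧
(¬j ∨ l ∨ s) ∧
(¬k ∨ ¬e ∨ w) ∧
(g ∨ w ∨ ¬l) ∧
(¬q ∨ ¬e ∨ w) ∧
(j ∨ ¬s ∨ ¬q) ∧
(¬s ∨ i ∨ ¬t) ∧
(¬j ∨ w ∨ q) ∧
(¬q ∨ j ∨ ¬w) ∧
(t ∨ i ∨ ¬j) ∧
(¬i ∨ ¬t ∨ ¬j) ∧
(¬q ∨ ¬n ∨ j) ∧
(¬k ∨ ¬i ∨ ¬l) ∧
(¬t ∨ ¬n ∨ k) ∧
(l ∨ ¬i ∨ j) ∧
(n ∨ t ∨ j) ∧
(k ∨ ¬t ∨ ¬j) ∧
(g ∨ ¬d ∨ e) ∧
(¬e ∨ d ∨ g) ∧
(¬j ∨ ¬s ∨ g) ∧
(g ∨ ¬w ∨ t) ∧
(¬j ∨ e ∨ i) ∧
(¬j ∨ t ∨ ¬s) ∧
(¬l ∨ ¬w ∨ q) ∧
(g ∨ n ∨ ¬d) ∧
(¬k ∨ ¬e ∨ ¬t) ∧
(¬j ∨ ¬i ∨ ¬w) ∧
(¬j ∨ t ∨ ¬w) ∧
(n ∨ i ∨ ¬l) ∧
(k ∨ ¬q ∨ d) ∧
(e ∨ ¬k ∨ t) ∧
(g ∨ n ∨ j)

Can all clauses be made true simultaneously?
No

No, the formula is not satisfiable.

No assignment of truth values to the variables can make all 60 clauses true simultaneously.

The formula is UNSAT (unsatisfiable).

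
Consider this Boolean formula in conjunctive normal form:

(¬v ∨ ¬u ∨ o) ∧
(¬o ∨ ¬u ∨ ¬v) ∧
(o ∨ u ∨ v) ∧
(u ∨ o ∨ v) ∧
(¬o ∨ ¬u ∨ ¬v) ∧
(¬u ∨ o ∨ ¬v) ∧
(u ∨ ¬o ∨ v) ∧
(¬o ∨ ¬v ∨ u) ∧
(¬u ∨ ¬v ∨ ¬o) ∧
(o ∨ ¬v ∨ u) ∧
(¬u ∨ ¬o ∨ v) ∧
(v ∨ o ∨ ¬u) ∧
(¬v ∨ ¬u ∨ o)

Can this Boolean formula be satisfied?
No

No, the formula is not satisfiable.

No assignment of truth values to the variables can make all 13 clauses true simultaneously.

The formula is UNSAT (unsatisfiable).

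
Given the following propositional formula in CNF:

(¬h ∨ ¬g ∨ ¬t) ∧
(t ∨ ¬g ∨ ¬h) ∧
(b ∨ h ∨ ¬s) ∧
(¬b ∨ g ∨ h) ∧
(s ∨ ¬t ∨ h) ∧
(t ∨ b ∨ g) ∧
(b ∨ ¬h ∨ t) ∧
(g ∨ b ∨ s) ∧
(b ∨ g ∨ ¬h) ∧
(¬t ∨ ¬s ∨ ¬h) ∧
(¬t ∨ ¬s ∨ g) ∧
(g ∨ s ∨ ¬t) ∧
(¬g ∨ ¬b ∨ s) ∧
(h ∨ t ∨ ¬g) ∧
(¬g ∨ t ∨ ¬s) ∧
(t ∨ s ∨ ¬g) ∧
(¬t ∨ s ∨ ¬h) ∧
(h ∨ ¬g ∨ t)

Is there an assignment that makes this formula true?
Yes

Yes, the formula is satisfiable.

One satisfying assignment is: t=False, g=False, b=True, s=False, h=True

Verification: With this assignment, all 18 clauses evaluate to true.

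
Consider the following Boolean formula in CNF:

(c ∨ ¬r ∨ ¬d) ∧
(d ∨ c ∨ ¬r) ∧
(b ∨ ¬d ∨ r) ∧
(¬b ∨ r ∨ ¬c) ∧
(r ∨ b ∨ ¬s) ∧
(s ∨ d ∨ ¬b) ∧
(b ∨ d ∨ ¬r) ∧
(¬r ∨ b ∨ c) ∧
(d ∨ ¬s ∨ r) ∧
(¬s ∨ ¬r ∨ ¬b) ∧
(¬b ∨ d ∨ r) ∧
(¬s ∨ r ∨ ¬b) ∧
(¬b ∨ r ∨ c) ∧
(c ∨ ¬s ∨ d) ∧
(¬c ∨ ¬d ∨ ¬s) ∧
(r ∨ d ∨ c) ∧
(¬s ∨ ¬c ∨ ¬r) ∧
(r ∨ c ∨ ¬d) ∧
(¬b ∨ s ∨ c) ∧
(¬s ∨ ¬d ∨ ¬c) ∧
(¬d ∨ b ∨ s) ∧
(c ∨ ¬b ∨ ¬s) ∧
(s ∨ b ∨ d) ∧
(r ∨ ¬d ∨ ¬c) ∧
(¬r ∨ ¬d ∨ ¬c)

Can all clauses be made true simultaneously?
No

No, the formula is not satisfiable.

No assignment of truth values to the variables can make all 25 clauses true simultaneously.

The formula is UNSAT (unsatisfiable).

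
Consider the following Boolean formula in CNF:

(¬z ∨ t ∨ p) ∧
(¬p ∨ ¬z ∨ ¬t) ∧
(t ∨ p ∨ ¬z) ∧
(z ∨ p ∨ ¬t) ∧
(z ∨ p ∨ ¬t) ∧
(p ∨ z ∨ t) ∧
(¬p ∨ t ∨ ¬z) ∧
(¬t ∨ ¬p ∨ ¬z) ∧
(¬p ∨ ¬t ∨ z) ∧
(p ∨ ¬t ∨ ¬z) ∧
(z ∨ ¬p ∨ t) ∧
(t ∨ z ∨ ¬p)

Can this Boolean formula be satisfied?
No

No, the formula is not satisfiable.

No assignment of truth values to the variables can make all 12 clauses true simultaneously.

The formula is UNSAT (unsatisfiable).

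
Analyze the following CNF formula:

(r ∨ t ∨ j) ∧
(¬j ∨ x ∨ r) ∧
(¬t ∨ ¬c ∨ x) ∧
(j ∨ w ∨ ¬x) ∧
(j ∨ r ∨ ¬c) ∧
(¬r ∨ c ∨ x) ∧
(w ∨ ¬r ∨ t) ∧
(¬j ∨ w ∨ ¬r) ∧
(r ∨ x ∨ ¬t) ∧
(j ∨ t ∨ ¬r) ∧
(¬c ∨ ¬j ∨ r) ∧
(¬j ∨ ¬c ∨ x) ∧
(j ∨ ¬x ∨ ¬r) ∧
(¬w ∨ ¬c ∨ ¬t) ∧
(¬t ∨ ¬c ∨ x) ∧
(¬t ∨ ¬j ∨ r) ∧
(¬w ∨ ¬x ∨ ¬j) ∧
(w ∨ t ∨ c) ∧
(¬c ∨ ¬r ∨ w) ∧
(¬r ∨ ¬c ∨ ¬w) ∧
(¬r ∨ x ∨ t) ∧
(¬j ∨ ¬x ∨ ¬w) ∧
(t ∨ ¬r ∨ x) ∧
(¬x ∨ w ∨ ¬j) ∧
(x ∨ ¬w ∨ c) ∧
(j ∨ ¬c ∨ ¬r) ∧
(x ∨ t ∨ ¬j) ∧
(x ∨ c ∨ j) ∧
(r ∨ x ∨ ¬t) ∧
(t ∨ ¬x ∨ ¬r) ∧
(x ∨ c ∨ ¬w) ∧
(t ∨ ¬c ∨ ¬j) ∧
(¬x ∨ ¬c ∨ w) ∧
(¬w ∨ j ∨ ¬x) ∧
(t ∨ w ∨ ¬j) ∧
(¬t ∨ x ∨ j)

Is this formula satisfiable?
No

No, the formula is not satisfiable.

No assignment of truth values to the variables can make all 36 clauses true simultaneously.

The formula is UNSAT (unsatisfiable).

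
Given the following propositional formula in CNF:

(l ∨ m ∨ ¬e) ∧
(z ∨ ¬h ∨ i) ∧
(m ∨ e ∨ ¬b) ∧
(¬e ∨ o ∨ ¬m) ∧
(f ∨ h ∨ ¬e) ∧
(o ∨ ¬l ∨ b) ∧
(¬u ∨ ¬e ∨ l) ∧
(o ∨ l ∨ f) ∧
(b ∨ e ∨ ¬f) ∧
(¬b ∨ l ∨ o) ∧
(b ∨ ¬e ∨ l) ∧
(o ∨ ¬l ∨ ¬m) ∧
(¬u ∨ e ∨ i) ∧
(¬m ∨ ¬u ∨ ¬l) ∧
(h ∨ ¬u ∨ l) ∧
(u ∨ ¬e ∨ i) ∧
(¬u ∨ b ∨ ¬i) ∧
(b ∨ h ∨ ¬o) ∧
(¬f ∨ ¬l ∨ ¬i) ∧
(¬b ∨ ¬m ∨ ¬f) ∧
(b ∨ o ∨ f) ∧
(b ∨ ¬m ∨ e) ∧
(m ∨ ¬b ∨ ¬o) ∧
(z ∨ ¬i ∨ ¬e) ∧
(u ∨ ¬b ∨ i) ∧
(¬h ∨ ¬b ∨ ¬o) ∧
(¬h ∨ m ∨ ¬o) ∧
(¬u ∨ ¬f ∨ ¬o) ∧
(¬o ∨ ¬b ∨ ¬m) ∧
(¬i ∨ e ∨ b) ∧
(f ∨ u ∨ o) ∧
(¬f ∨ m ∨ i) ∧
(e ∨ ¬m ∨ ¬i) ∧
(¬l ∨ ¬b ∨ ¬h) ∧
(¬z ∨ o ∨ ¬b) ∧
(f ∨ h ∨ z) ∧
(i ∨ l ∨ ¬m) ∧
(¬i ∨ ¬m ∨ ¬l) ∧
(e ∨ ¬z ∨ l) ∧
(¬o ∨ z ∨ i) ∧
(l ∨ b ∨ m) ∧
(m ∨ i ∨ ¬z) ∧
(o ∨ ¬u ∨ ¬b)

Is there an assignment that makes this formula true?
No

No, the formula is not satisfiable.

No assignment of truth values to the variables can make all 43 clauses true simultaneously.

The formula is UNSAT (unsatisfiable).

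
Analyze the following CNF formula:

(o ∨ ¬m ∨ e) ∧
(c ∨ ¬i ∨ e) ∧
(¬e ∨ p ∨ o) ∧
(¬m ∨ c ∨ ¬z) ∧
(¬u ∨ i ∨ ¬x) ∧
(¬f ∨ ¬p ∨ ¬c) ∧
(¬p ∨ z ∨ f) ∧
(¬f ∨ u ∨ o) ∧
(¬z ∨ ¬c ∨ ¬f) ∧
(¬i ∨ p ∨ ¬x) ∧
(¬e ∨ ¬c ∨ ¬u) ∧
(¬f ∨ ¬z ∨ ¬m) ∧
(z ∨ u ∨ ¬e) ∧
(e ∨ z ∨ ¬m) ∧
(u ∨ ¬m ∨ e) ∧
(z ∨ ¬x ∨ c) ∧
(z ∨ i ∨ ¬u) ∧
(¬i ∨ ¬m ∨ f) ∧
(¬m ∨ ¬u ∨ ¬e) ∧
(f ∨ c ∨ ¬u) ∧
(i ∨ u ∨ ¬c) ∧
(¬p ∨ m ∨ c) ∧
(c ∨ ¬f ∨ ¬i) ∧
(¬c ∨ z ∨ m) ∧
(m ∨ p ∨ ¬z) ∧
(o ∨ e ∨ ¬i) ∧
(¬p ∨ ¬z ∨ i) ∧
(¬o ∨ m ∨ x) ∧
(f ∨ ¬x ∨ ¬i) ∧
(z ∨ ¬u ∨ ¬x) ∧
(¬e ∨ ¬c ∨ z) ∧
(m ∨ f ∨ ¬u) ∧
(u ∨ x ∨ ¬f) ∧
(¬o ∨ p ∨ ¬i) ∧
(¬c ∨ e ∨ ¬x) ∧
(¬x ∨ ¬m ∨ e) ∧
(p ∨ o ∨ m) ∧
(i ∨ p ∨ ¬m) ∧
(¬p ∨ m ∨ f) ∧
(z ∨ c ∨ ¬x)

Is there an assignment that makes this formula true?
No

No, the formula is not satisfiable.

No assignment of truth values to the variables can make all 40 clauses true simultaneously.

The formula is UNSAT (unsatisfiable).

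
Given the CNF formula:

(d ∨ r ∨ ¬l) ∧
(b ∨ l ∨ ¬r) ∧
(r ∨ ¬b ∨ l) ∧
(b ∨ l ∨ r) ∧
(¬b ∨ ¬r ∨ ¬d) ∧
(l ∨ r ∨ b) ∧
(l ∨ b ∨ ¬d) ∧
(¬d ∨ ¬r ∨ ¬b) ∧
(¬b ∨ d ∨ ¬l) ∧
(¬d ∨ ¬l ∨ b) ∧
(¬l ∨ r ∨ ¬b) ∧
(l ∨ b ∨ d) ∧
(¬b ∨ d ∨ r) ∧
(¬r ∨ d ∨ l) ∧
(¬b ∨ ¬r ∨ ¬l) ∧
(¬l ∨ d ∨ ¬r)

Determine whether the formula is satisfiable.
No

No, the formula is not satisfiable.

No assignment of truth values to the variables can make all 16 clauses true simultaneously.

The formula is UNSAT (unsatisfiable).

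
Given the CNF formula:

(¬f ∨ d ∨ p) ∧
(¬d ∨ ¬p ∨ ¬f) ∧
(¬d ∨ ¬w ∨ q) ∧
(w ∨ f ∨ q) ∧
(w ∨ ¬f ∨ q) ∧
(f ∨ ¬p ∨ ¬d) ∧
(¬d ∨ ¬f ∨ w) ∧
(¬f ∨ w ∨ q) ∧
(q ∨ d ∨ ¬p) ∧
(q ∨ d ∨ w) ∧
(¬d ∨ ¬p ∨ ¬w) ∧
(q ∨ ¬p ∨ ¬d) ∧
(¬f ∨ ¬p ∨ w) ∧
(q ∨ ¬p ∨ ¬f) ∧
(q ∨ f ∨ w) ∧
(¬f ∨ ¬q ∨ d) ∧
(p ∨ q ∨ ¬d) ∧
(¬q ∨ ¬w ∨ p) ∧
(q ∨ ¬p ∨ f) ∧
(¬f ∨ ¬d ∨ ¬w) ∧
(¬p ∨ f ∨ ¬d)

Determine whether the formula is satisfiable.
Yes

Yes, the formula is satisfiable.

One satisfying assignment is: w=False, d=False, p=False, q=True, f=False

Verification: With this assignment, all 21 clauses evaluate to true.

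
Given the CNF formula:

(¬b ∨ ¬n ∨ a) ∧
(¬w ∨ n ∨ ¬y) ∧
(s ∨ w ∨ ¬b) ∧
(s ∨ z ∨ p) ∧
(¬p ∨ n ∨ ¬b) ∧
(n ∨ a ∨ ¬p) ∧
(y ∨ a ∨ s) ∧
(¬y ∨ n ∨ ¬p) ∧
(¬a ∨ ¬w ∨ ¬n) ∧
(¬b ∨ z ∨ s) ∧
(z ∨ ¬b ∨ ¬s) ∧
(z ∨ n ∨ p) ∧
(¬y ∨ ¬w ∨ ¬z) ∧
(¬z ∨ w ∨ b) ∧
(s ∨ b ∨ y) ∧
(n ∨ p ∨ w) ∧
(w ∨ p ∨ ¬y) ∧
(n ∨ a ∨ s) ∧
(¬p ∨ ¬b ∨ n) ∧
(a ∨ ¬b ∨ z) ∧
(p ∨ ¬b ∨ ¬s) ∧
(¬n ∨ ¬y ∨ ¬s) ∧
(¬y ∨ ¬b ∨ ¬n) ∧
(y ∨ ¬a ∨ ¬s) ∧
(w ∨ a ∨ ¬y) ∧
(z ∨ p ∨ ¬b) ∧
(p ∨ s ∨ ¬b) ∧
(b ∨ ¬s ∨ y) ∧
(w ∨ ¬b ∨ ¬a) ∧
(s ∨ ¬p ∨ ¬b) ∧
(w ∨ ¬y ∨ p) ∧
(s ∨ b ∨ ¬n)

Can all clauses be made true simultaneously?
No

No, the formula is not satisfiable.

No assignment of truth values to the variables can make all 32 clauses true simultaneously.

The formula is UNSAT (unsatisfiable).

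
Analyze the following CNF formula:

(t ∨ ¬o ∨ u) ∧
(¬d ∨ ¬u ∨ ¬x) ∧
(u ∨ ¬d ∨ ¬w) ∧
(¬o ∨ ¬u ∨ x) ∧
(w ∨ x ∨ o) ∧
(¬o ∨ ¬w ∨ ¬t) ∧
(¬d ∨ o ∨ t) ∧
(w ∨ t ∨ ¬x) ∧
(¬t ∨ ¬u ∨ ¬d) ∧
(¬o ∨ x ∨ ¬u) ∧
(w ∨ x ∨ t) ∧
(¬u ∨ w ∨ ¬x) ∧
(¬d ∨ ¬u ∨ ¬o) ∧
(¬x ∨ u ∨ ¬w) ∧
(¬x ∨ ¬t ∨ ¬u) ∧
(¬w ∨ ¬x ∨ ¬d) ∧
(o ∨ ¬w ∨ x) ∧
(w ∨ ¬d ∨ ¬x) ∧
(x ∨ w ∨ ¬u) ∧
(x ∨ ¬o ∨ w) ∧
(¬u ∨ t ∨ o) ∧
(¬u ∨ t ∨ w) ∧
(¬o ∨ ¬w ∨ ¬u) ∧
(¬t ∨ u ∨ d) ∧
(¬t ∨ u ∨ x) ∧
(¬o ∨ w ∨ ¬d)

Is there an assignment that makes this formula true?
No

No, the formula is not satisfiable.

No assignment of truth values to the variables can make all 26 clauses true simultaneously.

The formula is UNSAT (unsatisfiable).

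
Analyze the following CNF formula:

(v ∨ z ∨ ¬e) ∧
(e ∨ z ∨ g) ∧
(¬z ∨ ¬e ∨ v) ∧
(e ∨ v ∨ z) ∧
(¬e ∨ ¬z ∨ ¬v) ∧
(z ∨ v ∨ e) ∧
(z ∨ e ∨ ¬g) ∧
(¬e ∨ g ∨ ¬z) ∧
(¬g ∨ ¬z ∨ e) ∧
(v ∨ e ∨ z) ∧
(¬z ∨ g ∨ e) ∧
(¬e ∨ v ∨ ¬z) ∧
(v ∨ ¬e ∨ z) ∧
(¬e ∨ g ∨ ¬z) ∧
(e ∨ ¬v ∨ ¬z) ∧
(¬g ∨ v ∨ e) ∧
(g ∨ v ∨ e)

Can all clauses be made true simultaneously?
Yes

Yes, the formula is satisfiable.

One satisfying assignment is: g=False, z=False, v=True, e=True

Verification: With this assignment, all 17 clauses evaluate to true.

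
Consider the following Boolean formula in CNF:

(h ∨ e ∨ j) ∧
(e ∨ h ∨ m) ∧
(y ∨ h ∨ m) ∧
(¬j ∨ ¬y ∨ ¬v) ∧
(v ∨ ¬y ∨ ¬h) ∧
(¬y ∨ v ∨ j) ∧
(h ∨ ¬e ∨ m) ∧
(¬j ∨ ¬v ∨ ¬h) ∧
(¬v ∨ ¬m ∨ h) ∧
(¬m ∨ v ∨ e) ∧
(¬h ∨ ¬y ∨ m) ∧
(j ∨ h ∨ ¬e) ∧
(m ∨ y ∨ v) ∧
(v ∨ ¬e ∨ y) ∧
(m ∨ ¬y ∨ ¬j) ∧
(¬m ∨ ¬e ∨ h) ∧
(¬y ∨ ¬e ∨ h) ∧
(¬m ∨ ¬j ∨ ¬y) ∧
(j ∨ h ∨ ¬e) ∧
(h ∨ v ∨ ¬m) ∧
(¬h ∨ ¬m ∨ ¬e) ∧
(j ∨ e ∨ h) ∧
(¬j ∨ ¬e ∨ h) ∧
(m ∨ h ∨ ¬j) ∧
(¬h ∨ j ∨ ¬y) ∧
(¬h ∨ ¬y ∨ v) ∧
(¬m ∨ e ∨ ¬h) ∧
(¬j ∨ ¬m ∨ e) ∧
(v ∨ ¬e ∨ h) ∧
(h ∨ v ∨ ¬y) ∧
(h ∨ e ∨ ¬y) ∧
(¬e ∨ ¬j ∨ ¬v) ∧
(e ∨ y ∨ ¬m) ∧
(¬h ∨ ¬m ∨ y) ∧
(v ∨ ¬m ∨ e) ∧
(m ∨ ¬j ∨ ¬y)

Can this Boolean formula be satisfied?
Yes

Yes, the formula is satisfiable.

One satisfying assignment is: j=False, h=True, v=True, y=False, m=False, e=False

Verification: With this assignment, all 36 clauses evaluate to true.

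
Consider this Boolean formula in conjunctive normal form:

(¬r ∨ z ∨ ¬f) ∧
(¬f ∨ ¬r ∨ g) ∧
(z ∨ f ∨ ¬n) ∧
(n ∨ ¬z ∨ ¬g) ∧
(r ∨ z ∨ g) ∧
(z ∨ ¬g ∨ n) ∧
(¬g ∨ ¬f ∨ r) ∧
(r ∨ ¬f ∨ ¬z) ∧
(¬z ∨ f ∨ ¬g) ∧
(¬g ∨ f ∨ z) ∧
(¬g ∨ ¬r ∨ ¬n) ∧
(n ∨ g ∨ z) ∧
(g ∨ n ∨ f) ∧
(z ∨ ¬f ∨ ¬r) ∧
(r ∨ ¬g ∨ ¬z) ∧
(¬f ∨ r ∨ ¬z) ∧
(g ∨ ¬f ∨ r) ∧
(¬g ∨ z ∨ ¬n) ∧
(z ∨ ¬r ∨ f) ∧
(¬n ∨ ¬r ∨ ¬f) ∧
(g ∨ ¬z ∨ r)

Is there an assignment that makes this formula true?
Yes

Yes, the formula is satisfiable.

One satisfying assignment is: z=True, n=True, r=True, g=False, f=False

Verification: With this assignment, all 21 clauses evaluate to true.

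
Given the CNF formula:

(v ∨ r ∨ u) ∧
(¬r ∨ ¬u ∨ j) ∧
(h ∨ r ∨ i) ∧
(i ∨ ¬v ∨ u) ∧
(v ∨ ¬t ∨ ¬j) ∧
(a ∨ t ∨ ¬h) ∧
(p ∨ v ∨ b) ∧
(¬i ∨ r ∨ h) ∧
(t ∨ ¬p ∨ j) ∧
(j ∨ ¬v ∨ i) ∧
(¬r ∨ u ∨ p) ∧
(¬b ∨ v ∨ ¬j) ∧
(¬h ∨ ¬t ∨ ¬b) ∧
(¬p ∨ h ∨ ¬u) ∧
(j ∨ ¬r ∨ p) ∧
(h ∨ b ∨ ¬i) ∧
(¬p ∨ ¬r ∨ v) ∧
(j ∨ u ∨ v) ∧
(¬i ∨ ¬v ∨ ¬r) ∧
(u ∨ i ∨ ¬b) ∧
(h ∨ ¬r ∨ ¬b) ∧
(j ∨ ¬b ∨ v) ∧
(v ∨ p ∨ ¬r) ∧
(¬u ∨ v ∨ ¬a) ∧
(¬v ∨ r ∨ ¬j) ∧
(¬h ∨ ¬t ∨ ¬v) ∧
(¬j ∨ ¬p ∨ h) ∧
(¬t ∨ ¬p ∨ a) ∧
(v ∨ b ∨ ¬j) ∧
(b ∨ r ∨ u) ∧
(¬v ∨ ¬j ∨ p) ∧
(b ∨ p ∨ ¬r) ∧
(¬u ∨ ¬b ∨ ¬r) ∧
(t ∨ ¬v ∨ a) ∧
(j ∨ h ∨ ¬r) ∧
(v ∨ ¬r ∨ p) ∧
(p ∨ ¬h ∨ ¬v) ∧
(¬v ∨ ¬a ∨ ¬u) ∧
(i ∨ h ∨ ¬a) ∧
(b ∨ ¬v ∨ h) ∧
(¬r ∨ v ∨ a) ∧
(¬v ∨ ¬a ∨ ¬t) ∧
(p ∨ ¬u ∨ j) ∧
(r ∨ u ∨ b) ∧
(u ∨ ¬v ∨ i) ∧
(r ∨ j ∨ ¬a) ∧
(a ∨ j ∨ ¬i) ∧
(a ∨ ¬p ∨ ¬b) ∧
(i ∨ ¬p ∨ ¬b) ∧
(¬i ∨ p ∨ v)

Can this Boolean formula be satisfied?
No

No, the formula is not satisfiable.

No assignment of truth values to the variables can make all 50 clauses true simultaneously.

The formula is UNSAT (unsatisfiable).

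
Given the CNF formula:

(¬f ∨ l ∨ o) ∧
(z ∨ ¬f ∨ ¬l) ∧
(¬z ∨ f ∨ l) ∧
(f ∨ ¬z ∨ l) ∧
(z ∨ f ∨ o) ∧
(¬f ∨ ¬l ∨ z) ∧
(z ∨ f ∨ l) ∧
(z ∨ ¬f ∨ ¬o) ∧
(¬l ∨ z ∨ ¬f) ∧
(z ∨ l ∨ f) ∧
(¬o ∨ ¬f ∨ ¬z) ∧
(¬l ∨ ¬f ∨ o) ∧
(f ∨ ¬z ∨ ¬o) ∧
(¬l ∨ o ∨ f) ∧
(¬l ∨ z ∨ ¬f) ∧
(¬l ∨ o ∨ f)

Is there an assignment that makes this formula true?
Yes

Yes, the formula is satisfiable.

One satisfying assignment is: f=False, l=True, o=True, z=False

Verification: With this assignment, all 16 clauses evaluate to true.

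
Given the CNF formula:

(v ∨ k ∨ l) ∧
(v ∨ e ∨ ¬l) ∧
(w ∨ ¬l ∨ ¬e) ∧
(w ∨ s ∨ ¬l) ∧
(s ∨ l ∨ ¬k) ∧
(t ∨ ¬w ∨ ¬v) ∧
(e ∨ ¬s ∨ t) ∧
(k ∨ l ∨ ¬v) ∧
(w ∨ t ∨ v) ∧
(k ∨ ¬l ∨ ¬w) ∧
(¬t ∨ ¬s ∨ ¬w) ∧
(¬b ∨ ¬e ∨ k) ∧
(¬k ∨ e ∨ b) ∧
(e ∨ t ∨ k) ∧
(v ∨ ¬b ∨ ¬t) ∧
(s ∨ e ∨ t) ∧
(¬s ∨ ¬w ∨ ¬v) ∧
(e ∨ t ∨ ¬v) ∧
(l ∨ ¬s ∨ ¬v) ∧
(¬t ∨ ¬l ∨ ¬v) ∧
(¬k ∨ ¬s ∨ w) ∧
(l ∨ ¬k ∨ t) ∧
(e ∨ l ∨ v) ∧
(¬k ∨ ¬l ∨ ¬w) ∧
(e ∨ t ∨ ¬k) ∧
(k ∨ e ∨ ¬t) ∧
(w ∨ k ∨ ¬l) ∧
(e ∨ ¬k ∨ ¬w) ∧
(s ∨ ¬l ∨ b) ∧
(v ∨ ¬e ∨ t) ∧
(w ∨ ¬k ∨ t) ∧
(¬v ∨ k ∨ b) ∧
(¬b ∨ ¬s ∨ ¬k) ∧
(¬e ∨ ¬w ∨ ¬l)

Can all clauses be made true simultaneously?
No

No, the formula is not satisfiable.

No assignment of truth values to the variables can make all 34 clauses true simultaneously.

The formula is UNSAT (unsatisfiable).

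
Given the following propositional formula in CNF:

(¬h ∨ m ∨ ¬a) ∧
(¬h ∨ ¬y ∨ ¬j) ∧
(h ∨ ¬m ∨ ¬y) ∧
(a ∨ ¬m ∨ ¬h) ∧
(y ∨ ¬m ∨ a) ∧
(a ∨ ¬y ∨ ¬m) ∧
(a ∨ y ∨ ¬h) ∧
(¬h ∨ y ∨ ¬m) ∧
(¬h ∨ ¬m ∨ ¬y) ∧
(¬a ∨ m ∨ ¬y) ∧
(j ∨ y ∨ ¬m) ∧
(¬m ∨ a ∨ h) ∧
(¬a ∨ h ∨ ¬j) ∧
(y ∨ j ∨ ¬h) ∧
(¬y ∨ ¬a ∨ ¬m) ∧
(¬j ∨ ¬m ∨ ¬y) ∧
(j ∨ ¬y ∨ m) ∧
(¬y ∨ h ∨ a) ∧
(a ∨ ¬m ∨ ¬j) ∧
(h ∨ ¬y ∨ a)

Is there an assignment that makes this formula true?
Yes

Yes, the formula is satisfiable.

One satisfying assignment is: a=False, j=False, m=False, h=False, y=False

Verification: With this assignment, all 20 clauses evaluate to true.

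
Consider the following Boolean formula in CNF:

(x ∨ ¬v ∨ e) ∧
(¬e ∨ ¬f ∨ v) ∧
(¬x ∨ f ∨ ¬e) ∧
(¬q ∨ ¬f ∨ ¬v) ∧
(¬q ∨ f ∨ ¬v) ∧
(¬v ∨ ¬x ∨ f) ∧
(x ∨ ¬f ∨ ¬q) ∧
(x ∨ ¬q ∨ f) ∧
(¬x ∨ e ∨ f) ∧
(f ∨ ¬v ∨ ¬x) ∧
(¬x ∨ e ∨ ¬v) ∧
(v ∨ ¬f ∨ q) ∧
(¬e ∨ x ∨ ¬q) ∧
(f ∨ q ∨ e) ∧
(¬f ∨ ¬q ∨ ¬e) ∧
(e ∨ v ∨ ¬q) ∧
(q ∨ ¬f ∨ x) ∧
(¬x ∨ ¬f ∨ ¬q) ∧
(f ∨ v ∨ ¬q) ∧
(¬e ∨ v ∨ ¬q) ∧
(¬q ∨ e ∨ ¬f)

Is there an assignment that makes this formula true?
Yes

Yes, the formula is satisfiable.

One satisfying assignment is: x=False, q=False, e=True, v=False, f=False

Verification: With this assignment, all 21 clauses evaluate to true.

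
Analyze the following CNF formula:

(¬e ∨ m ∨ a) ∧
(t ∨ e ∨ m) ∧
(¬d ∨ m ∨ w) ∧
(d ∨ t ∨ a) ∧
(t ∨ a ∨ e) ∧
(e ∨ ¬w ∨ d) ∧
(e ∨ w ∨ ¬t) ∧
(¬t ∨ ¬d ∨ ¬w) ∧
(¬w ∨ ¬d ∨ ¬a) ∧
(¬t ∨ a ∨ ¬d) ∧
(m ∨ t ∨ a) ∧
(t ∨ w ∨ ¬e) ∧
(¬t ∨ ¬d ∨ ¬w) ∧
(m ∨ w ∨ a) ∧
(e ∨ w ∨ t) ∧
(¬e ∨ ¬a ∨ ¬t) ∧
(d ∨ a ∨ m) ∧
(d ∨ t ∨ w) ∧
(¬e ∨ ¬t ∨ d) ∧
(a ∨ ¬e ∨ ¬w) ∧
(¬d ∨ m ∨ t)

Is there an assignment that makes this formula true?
Yes

Yes, the formula is satisfiable.

One satisfying assignment is: t=False, a=True, d=False, m=True, w=True, e=True

Verification: With this assignment, all 21 clauses evaluate to true.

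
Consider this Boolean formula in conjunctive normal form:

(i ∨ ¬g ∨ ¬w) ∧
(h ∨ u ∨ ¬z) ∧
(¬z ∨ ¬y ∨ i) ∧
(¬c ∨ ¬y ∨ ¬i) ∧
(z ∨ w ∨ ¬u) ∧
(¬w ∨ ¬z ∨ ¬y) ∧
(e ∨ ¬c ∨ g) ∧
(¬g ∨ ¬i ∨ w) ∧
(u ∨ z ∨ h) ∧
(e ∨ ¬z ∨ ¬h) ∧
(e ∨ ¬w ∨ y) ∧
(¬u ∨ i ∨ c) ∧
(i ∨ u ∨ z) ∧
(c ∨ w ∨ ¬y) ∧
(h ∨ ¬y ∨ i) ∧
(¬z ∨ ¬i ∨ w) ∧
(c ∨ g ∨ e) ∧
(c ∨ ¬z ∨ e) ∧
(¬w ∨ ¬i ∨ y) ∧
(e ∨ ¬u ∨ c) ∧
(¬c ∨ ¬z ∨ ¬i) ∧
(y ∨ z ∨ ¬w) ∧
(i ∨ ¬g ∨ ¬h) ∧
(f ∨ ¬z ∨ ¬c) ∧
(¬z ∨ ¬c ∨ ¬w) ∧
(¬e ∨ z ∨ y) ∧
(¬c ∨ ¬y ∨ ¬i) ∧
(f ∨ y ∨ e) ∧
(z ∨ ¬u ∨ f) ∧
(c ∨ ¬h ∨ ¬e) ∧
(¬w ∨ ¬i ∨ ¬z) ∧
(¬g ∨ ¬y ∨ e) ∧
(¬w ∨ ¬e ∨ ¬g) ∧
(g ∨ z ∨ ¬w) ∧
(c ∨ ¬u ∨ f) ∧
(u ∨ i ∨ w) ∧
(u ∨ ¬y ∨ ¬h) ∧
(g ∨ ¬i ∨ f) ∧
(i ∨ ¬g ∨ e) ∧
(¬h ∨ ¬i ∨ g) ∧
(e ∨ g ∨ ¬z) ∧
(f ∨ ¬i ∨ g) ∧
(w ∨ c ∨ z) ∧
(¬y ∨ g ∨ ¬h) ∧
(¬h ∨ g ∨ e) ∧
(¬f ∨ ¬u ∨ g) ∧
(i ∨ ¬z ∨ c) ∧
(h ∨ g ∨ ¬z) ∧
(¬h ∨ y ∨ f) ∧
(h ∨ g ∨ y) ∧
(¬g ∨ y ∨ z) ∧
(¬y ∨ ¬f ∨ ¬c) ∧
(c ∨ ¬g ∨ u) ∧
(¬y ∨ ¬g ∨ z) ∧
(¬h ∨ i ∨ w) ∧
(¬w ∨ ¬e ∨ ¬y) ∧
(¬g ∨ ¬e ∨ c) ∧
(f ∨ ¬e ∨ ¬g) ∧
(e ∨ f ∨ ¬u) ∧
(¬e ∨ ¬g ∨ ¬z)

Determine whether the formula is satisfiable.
No

No, the formula is not satisfiable.

No assignment of truth values to the variables can make all 60 clauses true simultaneously.

The formula is UNSAT (unsatisfiable).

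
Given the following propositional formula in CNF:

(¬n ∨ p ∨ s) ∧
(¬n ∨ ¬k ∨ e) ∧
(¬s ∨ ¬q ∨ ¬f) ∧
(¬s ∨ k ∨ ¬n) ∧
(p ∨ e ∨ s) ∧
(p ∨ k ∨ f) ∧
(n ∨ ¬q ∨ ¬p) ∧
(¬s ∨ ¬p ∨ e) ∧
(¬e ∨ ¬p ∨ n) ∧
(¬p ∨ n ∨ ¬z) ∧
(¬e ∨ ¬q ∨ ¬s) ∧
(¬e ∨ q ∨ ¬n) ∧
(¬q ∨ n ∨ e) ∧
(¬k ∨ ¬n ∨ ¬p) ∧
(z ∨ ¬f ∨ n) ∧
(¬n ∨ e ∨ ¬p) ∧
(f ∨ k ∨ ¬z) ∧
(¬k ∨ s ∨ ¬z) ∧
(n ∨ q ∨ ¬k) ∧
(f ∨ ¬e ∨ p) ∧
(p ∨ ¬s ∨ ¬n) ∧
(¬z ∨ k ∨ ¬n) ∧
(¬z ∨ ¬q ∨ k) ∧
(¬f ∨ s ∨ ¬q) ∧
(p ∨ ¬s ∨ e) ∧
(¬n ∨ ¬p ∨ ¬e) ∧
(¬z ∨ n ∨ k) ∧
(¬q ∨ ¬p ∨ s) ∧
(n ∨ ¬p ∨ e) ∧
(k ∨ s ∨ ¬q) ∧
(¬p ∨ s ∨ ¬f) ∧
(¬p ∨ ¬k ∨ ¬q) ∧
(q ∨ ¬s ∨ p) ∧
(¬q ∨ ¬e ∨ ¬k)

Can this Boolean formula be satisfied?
No

No, the formula is not satisfiable.

No assignment of truth values to the variables can make all 34 clauses true simultaneously.

The formula is UNSAT (unsatisfiable).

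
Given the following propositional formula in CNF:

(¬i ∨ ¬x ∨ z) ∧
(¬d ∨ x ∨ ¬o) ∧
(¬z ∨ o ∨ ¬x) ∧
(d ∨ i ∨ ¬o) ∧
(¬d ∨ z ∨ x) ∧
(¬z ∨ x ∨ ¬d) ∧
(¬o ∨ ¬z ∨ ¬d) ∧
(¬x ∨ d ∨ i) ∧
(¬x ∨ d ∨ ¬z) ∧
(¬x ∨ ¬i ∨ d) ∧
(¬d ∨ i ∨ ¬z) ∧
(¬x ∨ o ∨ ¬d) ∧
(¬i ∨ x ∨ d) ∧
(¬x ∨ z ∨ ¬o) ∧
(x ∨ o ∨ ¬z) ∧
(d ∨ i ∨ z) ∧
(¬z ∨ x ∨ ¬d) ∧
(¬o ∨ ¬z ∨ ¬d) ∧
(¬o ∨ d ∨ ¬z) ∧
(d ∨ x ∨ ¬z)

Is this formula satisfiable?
No

No, the formula is not satisfiable.

No assignment of truth values to the variables can make all 20 clauses true simultaneously.

The formula is UNSAT (unsatisfiable).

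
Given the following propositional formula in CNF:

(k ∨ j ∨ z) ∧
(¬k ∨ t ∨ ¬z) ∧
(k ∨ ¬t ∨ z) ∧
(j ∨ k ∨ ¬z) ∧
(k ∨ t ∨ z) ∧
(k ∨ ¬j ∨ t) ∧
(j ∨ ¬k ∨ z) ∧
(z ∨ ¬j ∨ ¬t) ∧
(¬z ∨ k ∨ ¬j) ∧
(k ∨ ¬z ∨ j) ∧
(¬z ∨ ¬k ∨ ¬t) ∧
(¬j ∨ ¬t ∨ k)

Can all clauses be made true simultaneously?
Yes

Yes, the formula is satisfiable.

One satisfying assignment is: t=False, z=False, k=True, j=True

Verification: With this assignment, all 12 clauses evaluate to true.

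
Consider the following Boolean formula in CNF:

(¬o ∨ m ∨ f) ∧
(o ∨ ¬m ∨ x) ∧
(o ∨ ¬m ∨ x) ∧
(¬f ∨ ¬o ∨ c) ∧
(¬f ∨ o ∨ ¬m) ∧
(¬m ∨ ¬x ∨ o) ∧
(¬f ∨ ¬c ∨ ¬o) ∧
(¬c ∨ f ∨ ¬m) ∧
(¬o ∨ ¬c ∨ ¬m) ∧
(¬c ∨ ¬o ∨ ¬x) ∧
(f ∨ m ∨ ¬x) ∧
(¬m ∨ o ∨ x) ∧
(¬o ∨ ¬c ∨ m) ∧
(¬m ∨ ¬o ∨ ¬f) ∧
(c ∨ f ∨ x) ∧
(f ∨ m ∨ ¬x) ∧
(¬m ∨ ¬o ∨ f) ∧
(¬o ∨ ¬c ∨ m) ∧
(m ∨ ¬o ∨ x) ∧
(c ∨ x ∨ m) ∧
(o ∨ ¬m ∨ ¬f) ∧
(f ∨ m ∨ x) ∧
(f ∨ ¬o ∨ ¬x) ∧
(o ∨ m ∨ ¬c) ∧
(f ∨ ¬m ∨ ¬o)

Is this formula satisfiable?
Yes

Yes, the formula is satisfiable.

One satisfying assignment is: f=True, c=False, m=False, x=True, o=False

Verification: With this assignment, all 25 clauses evaluate to true.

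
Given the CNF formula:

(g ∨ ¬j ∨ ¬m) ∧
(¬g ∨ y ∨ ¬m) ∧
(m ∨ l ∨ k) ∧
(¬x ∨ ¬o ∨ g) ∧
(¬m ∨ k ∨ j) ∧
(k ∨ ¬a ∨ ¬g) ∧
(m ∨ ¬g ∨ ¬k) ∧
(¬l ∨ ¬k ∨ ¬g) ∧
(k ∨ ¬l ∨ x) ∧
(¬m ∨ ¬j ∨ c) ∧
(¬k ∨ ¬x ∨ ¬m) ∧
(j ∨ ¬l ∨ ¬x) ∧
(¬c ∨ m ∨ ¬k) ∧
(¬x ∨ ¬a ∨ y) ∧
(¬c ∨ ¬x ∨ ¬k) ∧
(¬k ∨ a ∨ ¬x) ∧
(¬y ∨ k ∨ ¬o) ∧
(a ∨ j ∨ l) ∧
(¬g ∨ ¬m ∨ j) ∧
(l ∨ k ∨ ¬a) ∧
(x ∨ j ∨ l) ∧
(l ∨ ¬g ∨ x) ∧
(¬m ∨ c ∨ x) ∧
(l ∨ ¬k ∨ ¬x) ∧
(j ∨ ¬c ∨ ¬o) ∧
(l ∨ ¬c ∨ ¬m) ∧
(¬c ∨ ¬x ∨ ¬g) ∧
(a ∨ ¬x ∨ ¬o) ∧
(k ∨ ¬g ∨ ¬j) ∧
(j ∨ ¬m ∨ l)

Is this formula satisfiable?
Yes

Yes, the formula is satisfiable.

One satisfying assignment is: o=False, x=False, k=True, y=False, g=False, a=False, j=False, c=False, m=False, l=True

Verification: With this assignment, all 30 clauses evaluate to true.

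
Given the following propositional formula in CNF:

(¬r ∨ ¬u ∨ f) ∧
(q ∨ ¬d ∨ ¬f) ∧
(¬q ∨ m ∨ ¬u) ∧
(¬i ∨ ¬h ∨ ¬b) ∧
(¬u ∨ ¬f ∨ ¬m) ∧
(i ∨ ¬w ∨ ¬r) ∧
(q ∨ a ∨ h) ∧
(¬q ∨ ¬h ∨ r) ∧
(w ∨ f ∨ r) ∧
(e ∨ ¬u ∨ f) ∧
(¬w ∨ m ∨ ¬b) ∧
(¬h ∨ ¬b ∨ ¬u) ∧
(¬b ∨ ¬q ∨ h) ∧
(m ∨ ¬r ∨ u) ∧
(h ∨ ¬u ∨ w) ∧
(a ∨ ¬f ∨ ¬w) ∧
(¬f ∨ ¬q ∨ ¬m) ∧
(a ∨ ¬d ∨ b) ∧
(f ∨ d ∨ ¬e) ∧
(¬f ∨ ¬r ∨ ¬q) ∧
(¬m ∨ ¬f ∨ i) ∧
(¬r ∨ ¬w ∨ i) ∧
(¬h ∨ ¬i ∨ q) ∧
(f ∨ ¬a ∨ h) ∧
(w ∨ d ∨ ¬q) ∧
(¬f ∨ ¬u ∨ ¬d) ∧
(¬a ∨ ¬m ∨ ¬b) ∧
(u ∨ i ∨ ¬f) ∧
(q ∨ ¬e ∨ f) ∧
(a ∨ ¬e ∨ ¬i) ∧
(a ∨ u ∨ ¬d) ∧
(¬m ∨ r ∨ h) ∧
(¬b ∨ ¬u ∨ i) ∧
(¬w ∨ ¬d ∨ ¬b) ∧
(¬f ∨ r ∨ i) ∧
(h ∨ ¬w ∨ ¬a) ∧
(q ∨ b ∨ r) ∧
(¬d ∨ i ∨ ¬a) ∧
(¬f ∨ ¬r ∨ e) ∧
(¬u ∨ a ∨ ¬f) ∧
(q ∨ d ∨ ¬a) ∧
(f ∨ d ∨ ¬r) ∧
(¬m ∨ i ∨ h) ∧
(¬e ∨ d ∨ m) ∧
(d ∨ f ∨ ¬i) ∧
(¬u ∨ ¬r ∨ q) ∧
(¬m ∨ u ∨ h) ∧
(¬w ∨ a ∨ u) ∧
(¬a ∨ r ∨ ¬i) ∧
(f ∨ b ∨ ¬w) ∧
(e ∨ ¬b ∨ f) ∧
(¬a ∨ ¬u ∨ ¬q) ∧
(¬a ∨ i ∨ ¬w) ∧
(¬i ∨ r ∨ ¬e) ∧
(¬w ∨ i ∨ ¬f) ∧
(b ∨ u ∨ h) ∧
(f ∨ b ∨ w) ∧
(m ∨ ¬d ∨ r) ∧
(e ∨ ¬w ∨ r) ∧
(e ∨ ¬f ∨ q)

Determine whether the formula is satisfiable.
No

No, the formula is not satisfiable.

No assignment of truth values to the variables can make all 60 clauses true simultaneously.

The formula is UNSAT (unsatisfiable).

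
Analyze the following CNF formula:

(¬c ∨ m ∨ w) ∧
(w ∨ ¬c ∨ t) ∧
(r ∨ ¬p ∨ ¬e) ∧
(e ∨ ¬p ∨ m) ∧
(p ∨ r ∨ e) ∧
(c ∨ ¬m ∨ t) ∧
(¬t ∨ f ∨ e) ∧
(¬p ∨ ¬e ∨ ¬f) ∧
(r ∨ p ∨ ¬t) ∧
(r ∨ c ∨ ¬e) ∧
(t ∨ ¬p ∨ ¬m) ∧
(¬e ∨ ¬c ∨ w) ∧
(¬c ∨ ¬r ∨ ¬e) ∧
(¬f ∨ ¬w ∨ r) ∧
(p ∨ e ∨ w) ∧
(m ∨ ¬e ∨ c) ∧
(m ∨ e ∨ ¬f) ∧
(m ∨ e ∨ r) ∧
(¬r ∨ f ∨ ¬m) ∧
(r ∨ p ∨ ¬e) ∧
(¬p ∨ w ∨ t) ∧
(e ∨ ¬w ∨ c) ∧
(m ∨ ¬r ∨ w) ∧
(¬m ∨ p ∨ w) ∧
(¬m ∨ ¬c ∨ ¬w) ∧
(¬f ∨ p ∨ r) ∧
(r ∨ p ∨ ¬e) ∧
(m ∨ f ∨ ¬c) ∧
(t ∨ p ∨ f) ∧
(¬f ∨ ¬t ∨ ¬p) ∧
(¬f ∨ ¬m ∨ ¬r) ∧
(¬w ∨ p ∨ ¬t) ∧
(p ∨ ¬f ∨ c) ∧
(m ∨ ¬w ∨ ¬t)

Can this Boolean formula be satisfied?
No

No, the formula is not satisfiable.

No assignment of truth values to the variables can make all 34 clauses true simultaneously.

The formula is UNSAT (unsatisfiable).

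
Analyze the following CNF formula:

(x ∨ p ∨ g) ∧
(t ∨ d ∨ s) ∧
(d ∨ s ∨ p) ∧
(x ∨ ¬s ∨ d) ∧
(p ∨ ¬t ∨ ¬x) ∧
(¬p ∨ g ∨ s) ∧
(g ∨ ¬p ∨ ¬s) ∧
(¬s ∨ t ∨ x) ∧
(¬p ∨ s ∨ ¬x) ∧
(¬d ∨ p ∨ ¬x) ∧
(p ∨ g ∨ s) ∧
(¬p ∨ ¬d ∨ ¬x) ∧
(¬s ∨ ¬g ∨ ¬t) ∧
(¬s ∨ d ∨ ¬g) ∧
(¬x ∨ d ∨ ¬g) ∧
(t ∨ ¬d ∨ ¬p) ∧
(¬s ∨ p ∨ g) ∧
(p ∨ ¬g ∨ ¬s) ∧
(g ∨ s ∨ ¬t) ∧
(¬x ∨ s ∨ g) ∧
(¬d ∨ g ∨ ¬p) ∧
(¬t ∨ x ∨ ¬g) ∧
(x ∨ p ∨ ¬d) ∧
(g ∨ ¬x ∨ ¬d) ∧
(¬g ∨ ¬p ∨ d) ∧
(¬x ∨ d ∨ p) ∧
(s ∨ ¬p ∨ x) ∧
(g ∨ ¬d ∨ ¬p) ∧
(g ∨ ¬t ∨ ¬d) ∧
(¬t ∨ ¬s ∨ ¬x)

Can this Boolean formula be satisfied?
No

No, the formula is not satisfiable.

No assignment of truth values to the variables can make all 30 clauses true simultaneously.

The formula is UNSAT (unsatisfiable).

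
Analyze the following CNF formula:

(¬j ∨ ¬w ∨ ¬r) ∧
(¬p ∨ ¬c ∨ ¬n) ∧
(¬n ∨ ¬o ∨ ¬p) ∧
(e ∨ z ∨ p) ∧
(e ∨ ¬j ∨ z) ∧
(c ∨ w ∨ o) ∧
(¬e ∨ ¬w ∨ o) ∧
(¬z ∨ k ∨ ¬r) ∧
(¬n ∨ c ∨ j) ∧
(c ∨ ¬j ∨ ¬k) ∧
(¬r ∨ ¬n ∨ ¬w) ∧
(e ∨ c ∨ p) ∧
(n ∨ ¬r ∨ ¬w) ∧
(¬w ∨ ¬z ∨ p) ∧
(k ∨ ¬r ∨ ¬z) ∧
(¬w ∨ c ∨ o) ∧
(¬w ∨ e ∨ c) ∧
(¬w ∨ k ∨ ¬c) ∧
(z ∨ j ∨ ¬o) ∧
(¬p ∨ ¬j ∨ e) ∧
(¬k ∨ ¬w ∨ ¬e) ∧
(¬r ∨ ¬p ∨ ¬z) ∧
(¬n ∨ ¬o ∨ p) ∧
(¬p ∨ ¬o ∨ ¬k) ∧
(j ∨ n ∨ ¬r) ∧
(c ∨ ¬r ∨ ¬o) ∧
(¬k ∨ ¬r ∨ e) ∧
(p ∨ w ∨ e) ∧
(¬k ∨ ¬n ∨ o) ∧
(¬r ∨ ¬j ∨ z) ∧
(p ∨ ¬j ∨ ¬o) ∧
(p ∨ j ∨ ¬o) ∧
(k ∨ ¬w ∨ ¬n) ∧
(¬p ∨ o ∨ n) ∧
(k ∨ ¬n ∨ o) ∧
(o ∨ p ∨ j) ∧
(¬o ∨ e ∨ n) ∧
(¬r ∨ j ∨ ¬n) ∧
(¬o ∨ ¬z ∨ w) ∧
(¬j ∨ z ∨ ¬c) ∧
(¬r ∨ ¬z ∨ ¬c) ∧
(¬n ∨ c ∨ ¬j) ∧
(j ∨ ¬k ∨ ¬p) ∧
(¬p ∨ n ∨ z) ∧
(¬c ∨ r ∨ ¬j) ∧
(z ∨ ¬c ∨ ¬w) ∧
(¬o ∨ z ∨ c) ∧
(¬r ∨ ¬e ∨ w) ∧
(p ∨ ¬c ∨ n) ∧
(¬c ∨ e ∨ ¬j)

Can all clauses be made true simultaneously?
Yes

Yes, the formula is satisfiable.

One satisfying assignment is: c=False, j=True, k=False, r=False, p=True, w=True, n=False, e=True, o=True, z=True

Verification: With this assignment, all 50 clauses evaluate to true.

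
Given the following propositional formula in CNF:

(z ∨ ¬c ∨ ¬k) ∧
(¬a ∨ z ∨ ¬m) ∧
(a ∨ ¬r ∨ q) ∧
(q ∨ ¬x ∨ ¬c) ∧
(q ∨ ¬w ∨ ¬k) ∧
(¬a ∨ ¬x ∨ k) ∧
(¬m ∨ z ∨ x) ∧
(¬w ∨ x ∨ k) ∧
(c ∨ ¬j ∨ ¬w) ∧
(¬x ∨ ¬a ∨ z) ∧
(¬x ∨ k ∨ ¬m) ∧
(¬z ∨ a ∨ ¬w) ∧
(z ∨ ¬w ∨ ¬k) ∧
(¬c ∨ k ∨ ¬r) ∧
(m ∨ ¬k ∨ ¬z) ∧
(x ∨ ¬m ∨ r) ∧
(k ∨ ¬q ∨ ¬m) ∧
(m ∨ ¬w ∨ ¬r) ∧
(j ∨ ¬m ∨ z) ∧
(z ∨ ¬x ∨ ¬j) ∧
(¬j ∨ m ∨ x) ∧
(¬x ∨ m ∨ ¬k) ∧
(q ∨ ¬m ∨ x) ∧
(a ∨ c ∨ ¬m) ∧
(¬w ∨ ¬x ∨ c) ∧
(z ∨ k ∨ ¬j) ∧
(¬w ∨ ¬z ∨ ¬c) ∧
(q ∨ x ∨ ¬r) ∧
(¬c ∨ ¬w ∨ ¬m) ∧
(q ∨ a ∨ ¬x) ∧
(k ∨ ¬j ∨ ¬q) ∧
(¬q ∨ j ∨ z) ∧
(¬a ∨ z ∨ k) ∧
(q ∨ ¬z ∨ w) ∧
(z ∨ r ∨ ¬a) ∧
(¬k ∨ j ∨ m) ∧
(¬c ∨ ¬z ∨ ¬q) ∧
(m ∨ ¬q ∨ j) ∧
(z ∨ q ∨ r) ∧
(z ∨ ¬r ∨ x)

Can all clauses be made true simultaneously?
Yes

Yes, the formula is satisfiable.

One satisfying assignment is: w=False, a=True, z=True, r=True, k=True, c=False, m=True, q=True, j=False, x=False

Verification: With this assignment, all 40 clauses evaluate to true.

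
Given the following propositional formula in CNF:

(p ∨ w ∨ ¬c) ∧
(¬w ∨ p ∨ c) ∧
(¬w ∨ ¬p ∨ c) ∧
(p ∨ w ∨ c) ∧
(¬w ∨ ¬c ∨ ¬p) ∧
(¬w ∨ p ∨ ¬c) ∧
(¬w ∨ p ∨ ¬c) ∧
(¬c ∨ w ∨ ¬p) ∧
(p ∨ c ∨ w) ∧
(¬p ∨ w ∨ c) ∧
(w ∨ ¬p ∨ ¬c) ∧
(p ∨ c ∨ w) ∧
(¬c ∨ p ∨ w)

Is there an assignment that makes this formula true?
No

No, the formula is not satisfiable.

No assignment of truth values to the variables can make all 13 clauses true simultaneously.

The formula is UNSAT (unsatisfiable).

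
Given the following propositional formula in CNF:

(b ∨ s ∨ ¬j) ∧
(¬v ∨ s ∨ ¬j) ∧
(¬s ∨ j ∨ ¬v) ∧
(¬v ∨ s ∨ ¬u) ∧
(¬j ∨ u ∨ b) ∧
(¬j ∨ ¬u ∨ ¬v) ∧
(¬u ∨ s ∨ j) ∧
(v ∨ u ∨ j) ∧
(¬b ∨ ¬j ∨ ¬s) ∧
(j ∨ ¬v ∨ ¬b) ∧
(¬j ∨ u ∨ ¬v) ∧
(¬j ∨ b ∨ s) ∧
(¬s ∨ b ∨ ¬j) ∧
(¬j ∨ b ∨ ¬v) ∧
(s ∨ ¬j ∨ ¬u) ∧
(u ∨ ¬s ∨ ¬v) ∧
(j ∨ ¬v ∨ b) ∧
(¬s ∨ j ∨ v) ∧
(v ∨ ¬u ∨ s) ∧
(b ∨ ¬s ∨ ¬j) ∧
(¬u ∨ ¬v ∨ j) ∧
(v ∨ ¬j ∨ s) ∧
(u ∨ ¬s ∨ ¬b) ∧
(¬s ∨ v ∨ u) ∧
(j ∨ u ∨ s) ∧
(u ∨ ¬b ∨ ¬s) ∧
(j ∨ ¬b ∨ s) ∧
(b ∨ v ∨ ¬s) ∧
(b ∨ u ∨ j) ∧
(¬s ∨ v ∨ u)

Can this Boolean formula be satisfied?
No

No, the formula is not satisfiable.

No assignment of truth values to the variables can make all 30 clauses true simultaneously.

The formula is UNSAT (unsatisfiable).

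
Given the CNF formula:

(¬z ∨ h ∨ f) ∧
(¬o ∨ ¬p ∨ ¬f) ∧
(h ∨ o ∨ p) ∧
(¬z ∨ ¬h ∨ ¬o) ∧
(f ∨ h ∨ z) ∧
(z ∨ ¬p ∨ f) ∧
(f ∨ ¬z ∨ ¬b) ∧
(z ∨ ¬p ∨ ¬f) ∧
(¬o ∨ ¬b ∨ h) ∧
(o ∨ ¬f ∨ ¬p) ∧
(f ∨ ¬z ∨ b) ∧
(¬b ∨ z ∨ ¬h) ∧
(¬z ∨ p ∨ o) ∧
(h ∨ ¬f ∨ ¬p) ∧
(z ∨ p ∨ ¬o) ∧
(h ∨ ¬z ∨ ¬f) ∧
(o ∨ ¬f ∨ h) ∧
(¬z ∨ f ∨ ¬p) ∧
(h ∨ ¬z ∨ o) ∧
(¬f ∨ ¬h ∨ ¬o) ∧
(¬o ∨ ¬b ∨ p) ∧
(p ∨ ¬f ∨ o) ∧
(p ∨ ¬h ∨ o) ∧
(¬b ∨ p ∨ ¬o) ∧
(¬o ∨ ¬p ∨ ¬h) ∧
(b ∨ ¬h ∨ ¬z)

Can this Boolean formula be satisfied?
No

No, the formula is not satisfiable.

No assignment of truth values to the variables can make all 26 clauses true simultaneously.

The formula is UNSAT (unsatisfiable).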